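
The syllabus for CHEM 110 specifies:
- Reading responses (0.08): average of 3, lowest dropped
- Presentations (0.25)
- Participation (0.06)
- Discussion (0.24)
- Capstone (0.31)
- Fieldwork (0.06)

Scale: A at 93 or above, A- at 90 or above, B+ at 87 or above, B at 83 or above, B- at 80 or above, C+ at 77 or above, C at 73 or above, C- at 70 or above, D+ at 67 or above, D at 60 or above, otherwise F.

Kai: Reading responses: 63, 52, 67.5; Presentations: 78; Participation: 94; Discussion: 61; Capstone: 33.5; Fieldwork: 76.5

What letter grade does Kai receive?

F

Reading responses: drop 52 → average of remaining 2 = 130.5/2 = 65.25
Weighted total:
  Reading responses 65.25 × 0.08 = 5.22
  Presentations 78 × 0.25 = 19.5
  Participation 94 × 0.06 = 5.64
  Discussion 61 × 0.24 = 14.64
  Capstone 33.5 × 0.31 = 10.385
  Fieldwork 76.5 × 0.06 = 4.59
Sum = 59.975
59.975 < 60 → F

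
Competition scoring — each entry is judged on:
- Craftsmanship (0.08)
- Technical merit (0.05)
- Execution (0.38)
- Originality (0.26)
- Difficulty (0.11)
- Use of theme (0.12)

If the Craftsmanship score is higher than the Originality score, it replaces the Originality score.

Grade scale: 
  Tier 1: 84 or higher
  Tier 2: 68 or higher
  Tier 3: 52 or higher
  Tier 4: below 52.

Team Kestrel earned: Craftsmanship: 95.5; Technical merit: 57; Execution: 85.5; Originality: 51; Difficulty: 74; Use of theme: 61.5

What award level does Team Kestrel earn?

Tier 2

Craftsmanship (95.5) > Originality (51), so Originality counts as 95.5.
Weighted total:
  Craftsmanship 95.5 × 0.08 = 7.64
  Technical merit 57 × 0.05 = 2.85
  Execution 85.5 × 0.38 = 32.49
  Originality 95.5 × 0.26 = 24.83
  Difficulty 74 × 0.11 = 8.14
  Use of theme 61.5 × 0.12 = 7.38
Sum = 83.33
83.33 is ≥ 68 and < 84 → Tier 2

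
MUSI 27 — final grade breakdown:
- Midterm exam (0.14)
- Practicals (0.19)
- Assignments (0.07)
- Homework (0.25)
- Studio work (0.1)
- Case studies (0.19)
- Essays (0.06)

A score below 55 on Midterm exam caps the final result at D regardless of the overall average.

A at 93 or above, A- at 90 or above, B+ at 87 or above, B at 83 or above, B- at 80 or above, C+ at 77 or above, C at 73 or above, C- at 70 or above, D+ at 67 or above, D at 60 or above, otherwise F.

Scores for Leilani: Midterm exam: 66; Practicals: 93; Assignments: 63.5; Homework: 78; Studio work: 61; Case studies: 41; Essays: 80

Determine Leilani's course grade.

Midterm exam score 66 ≥ 55: minimum met.
Weighted total:
  Midterm exam 66 × 0.14 = 9.24
  Practicals 93 × 0.19 = 17.67
  Assignments 63.5 × 0.07 = 4.445
  Homework 78 × 0.25 = 19.5
  Studio work 61 × 0.1 = 6.1
  Case studies 41 × 0.19 = 7.79
  Essays 80 × 0.06 = 4.8
Sum = 69.545
69.545 is ≥ 67 and < 70 → D+

D+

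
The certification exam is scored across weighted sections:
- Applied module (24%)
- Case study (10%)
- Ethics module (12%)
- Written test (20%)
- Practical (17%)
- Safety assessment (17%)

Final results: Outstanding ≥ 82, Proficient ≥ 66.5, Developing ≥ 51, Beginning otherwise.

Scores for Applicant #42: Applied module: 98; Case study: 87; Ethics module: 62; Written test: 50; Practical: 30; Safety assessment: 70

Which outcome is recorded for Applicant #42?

Weighted total:
  Applied module 98 × 0.24 = 23.52
  Case study 87 × 0.1 = 8.7
  Ethics module 62 × 0.12 = 7.44
  Written test 50 × 0.2 = 10
  Practical 30 × 0.17 = 5.1
  Safety assessment 70 × 0.17 = 11.9
Sum = 66.66
66.66 is ≥ 66.5 and < 82 → Proficient

Proficient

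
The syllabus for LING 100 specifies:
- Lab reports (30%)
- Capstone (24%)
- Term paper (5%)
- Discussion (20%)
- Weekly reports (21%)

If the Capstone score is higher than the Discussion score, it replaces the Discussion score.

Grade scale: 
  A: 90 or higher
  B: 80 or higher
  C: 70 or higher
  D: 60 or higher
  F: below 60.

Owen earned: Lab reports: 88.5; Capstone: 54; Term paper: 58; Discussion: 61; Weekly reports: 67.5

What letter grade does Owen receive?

Capstone (54) ≤ Discussion (61), so Discussion stays at 61.
Weighted total:
  Lab reports 88.5 × 0.3 = 26.55
  Capstone 54 × 0.24 = 12.96
  Term paper 58 × 0.05 = 2.9
  Discussion 61 × 0.2 = 12.2
  Weekly reports 67.5 × 0.21 = 14.175
Sum = 68.785
68.785 is ≥ 60 and < 70 → D

D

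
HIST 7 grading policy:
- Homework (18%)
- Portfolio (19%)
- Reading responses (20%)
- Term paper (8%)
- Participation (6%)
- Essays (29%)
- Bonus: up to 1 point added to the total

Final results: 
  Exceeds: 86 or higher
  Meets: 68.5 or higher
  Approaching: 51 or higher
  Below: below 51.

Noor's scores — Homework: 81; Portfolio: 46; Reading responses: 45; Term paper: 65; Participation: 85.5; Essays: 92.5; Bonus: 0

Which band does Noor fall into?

Weighted total:
  Homework 81 × 0.18 = 14.58
  Portfolio 46 × 0.19 = 8.74
  Reading responses 45 × 0.2 = 9
  Term paper 65 × 0.08 = 5.2
  Participation 85.5 × 0.06 = 5.13
  Essays 92.5 × 0.29 = 26.825
Sum = 69.475
Bonus: 69.475 + 0 = 69.475
69.475 is ≥ 68.5 and < 86 → Meets

Meets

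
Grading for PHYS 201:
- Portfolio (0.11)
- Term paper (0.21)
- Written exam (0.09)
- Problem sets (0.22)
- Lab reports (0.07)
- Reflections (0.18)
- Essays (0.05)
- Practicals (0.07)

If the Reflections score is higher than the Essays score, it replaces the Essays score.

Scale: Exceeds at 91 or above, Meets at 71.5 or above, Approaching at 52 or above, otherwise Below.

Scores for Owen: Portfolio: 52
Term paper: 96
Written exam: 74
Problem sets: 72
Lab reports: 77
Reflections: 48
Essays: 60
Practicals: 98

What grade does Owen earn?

Meets

Reflections (48) ≤ Essays (60), so Essays stays at 60.
Weighted total:
  Portfolio 52 × 0.11 = 5.72
  Term paper 96 × 0.21 = 20.16
  Written exam 74 × 0.09 = 6.66
  Problem sets 72 × 0.22 = 15.84
  Lab reports 77 × 0.07 = 5.39
  Reflections 48 × 0.18 = 8.64
  Essays 60 × 0.05 = 3
  Practicals 98 × 0.07 = 6.86
Sum = 72.27
72.27 is ≥ 71.5 and < 91 → Meets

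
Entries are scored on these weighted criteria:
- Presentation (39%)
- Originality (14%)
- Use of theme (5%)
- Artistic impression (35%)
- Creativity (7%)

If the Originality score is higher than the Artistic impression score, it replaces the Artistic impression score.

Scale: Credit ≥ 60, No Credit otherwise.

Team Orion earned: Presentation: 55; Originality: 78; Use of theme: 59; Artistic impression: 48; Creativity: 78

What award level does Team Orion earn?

Credit

Originality (78) > Artistic impression (48), so Artistic impression counts as 78.
Weighted total:
  Presentation 55 × 0.39 = 21.45
  Originality 78 × 0.14 = 10.92
  Use of theme 59 × 0.05 = 2.95
  Artistic impression 78 × 0.35 = 27.3
  Creativity 78 × 0.07 = 5.46
Sum = 68.08
68.08 ≥ 60 → Credit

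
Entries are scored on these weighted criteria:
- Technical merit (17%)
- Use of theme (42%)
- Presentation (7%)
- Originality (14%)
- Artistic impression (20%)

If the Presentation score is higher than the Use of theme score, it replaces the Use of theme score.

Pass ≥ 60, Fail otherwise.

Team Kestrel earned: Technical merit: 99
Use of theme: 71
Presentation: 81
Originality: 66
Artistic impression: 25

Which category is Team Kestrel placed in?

Pass

Presentation (81) > Use of theme (71), so Use of theme counts as 81.
Weighted total:
  Technical merit 99 × 0.17 = 16.83
  Use of theme 81 × 0.42 = 34.02
  Presentation 81 × 0.07 = 5.67
  Originality 66 × 0.14 = 9.24
  Artistic impression 25 × 0.2 = 5
Sum = 70.76
70.76 ≥ 60 → Pass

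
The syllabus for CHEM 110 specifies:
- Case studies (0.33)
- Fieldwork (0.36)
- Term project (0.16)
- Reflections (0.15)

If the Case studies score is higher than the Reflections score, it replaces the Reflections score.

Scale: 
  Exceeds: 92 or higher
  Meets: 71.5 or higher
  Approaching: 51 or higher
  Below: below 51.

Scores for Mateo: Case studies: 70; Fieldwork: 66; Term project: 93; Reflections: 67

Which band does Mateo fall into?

Case studies (70) > Reflections (67), so Reflections counts as 70.
Weighted total:
  Case studies 70 × 0.33 = 23.1
  Fieldwork 66 × 0.36 = 23.76
  Term project 93 × 0.16 = 14.88
  Reflections 70 × 0.15 = 10.5
Sum = 72.24
72.24 is ≥ 71.5 and < 92 → Meets

Meets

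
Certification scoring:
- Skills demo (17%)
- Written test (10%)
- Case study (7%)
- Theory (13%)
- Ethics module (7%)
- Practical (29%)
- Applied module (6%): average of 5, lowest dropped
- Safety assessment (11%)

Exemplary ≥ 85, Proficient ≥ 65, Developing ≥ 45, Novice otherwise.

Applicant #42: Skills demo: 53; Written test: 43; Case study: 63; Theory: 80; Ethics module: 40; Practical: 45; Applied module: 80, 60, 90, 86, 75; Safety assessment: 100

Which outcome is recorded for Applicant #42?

Developing

Applied module: drop 60 → average of remaining 4 = 331/4 = 82.75
Weighted total:
  Skills demo 53 × 0.17 = 9.01
  Written test 43 × 0.1 = 4.3
  Case study 63 × 0.07 = 4.41
  Theory 80 × 0.13 = 10.4
  Ethics module 40 × 0.07 = 2.8
  Practical 45 × 0.29 = 13.05
  Applied module 82.75 × 0.06 = 4.965
  Safety assessment 100 × 0.11 = 11
Sum = 59.935
59.935 is ≥ 45 and < 65 → Developing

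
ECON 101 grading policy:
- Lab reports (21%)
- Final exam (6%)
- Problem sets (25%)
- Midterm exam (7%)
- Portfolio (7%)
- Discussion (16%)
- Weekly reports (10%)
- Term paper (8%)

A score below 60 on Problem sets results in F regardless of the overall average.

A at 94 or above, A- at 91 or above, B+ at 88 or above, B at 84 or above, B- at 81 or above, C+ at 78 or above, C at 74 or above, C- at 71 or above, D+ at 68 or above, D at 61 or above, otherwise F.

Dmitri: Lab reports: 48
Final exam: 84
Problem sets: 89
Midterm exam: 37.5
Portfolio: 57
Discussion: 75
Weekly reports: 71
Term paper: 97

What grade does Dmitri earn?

Problem sets score 89 ≥ 60: minimum met.
Weighted total:
  Lab reports 48 × 0.21 = 10.08
  Final exam 84 × 0.06 = 5.04
  Problem sets 89 × 0.25 = 22.25
  Midterm exam 37.5 × 0.07 = 2.625
  Portfolio 57 × 0.07 = 3.99
  Discussion 75 × 0.16 = 12
  Weekly reports 71 × 0.1 = 7.1
  Term paper 97 × 0.08 = 7.76
Sum = 70.845
70.845 is ≥ 68 and < 71 → D+

D+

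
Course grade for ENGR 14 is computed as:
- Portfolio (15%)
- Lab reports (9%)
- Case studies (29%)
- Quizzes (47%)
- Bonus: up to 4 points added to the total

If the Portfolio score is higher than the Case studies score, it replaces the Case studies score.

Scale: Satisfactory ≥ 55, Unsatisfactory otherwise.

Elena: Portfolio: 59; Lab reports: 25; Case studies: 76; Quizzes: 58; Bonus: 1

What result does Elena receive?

Satisfactory

Portfolio (59) ≤ Case studies (76), so Case studies stays at 76.
Weighted total:
  Portfolio 59 × 0.15 = 8.85
  Lab reports 25 × 0.09 = 2.25
  Case studies 76 × 0.29 = 22.04
  Quizzes 58 × 0.47 = 27.26
Sum = 60.4
Bonus: 60.4 + 1 = 61.4
61.4 ≥ 55 → Satisfactory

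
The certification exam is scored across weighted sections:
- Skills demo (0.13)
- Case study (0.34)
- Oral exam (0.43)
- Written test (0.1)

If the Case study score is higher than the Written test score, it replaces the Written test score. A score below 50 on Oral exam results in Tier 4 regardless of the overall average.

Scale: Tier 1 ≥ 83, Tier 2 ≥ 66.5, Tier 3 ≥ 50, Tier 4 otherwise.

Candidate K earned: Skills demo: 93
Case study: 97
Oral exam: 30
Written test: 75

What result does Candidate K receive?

Tier 4

Case study (97) > Written test (75), so Written test counts as 97.
Oral exam score 30 < 50: minimum not met.
Weighted total:
  Skills demo 93 × 0.13 = 12.09
  Case study 97 × 0.34 = 32.98
  Oral exam 30 × 0.43 = 12.9
  Written test 97 × 0.1 = 9.7
Sum = 67.67
Because the Oral exam minimum was not met, the result is Tier 4.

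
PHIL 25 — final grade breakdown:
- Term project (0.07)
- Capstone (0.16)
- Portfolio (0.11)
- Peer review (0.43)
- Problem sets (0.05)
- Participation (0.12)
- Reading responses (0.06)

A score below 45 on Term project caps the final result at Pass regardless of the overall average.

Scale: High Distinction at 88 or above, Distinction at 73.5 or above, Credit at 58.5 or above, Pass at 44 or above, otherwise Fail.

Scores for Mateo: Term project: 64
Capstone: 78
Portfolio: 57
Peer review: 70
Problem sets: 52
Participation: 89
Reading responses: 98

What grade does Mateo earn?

Term project score 64 ≥ 45: minimum met.
Weighted total:
  Term project 64 × 0.07 = 4.48
  Capstone 78 × 0.16 = 12.48
  Portfolio 57 × 0.11 = 6.27
  Peer review 70 × 0.43 = 30.1
  Problem sets 52 × 0.05 = 2.6
  Participation 89 × 0.12 = 10.68
  Reading responses 98 × 0.06 = 5.88
Sum = 72.49
72.49 is ≥ 58.5 and < 73.5 → Credit

Credit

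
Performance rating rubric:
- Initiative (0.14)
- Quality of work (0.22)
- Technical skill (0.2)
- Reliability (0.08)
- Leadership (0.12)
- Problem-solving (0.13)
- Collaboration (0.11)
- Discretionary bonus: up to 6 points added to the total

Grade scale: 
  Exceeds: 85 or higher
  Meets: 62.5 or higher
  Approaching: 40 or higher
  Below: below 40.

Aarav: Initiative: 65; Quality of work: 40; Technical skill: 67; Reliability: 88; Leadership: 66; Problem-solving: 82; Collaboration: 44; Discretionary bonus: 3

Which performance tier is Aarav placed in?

Weighted total:
  Initiative 65 × 0.14 = 9.1
  Quality of work 40 × 0.22 = 8.8
  Technical skill 67 × 0.2 = 13.4
  Reliability 88 × 0.08 = 7.04
  Leadership 66 × 0.12 = 7.92
  Problem-solving 82 × 0.13 = 10.66
  Collaboration 44 × 0.11 = 4.84
Sum = 61.76
Discretionary bonus: 61.76 + 3 = 64.76
64.76 is ≥ 62.5 and < 85 → Meets

Meets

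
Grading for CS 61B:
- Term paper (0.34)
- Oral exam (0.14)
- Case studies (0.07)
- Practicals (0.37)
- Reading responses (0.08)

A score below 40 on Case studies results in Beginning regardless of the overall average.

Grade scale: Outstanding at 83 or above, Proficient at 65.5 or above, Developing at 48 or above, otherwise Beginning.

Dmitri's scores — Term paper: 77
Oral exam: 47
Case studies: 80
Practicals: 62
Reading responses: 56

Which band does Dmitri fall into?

Proficient

Case studies score 80 ≥ 40: minimum met.
Weighted total:
  Term paper 77 × 0.34 = 26.18
  Oral exam 47 × 0.14 = 6.58
  Case studies 80 × 0.07 = 5.6
  Practicals 62 × 0.37 = 22.94
  Reading responses 56 × 0.08 = 4.48
Sum = 65.78
65.78 is ≥ 65.5 and < 83 → Proficient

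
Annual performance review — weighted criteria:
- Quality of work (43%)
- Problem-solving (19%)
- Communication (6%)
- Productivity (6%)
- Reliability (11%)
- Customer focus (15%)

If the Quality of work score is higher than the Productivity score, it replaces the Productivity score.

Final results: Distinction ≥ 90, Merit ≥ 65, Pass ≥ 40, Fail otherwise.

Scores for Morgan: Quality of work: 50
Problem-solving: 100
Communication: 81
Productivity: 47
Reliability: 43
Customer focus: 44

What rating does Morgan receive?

Quality of work (50) > Productivity (47), so Productivity counts as 50.
Weighted total:
  Quality of work 50 × 0.43 = 21.5
  Problem-solving 100 × 0.19 = 19
  Communication 81 × 0.06 = 4.86
  Productivity 50 × 0.06 = 3
  Reliability 43 × 0.11 = 4.73
  Customer focus 44 × 0.15 = 6.6
Sum = 59.69
59.69 is ≥ 40 and < 65 → Pass

Pass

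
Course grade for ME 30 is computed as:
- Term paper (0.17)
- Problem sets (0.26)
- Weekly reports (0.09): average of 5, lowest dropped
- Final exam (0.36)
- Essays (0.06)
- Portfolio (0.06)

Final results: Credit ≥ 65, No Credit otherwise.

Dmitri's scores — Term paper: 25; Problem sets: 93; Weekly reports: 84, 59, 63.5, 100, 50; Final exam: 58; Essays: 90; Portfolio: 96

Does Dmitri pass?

Weekly reports: drop 50 → average of remaining 4 = 306.5/4 = 76.625
Weighted total:
  Term paper 25 × 0.17 = 4.25
  Problem sets 93 × 0.26 = 24.18
  Weekly reports 76.625 × 0.09 = 6.89625
  Final exam 58 × 0.36 = 20.88
  Essays 90 × 0.06 = 5.4
  Portfolio 96 × 0.06 = 5.76
Sum = 67.36625
67.36625 ≥ 65 → Credit

Credit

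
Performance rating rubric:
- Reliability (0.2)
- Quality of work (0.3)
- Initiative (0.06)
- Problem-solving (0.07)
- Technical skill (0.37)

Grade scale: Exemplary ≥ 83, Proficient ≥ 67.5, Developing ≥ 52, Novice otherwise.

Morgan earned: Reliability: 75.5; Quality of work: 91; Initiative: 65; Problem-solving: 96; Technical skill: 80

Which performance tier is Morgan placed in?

Proficient

Weighted total:
  Reliability 75.5 × 0.2 = 15.1
  Quality of work 91 × 0.3 = 27.3
  Initiative 65 × 0.06 = 3.9
  Problem-solving 96 × 0.07 = 6.72
  Technical skill 80 × 0.37 = 29.6
Sum = 82.62
82.62 is ≥ 67.5 and < 83 → Proficient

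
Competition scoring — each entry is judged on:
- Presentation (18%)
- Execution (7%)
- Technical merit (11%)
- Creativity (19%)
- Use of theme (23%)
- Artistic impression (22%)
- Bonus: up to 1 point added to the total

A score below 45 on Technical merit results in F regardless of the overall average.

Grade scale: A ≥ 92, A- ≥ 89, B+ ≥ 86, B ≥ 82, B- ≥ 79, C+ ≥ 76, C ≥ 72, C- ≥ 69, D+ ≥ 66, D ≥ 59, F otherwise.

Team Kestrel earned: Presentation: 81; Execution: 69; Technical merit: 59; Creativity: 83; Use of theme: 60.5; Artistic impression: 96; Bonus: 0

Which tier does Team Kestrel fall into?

C+

Technical merit score 59 ≥ 45: minimum met.
Weighted total:
  Presentation 81 × 0.18 = 14.58
  Execution 69 × 0.07 = 4.83
  Technical merit 59 × 0.11 = 6.49
  Creativity 83 × 0.19 = 15.77
  Use of theme 60.5 × 0.23 = 13.915
  Artistic impression 96 × 0.22 = 21.12
Sum = 76.705
Bonus: 76.705 + 0 = 76.705
76.705 is ≥ 76 and < 79 → C+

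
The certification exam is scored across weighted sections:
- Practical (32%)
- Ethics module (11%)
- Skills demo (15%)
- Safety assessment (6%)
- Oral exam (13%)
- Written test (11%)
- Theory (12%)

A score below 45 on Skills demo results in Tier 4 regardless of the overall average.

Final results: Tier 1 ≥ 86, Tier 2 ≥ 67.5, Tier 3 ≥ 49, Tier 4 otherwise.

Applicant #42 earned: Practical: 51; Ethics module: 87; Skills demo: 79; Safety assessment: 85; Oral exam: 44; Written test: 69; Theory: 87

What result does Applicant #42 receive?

Tier 3

Skills demo score 79 ≥ 45: minimum met.
Weighted total:
  Practical 51 × 0.32 = 16.32
  Ethics module 87 × 0.11 = 9.57
  Skills demo 79 × 0.15 = 11.85
  Safety assessment 85 × 0.06 = 5.1
  Oral exam 44 × 0.13 = 5.72
  Written test 69 × 0.11 = 7.59
  Theory 87 × 0.12 = 10.44
Sum = 66.59
66.59 is ≥ 49 and < 67.5 → Tier 3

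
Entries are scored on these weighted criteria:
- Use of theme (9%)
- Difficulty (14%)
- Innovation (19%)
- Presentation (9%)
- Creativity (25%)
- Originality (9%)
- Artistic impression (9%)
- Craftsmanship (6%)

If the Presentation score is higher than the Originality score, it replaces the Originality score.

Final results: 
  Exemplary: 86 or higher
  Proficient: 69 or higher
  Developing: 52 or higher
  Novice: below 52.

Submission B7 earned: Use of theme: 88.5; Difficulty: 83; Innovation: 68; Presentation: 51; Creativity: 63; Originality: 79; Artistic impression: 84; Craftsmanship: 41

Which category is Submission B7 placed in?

Proficient

Presentation (51) ≤ Originality (79), so Originality stays at 79.
Weighted total:
  Use of theme 88.5 × 0.09 = 7.965
  Difficulty 83 × 0.14 = 11.62
  Innovation 68 × 0.19 = 12.92
  Presentation 51 × 0.09 = 4.59
  Creativity 63 × 0.25 = 15.75
  Originality 79 × 0.09 = 7.11
  Artistic impression 84 × 0.09 = 7.56
  Craftsmanship 41 × 0.06 = 2.46
Sum = 69.975
69.975 is ≥ 69 and < 86 → Proficient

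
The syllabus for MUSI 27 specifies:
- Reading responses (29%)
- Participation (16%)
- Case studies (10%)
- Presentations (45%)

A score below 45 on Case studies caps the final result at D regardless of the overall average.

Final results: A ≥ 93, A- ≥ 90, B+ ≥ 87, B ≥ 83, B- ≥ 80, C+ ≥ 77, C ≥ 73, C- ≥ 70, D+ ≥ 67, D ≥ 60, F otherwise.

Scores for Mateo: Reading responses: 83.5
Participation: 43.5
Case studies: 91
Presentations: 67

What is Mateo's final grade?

C-

Case studies score 91 ≥ 45: minimum met.
Weighted total:
  Reading responses 83.5 × 0.29 = 24.215
  Participation 43.5 × 0.16 = 6.96
  Case studies 91 × 0.1 = 9.1
  Presentations 67 × 0.45 = 30.15
Sum = 70.425
70.425 is ≥ 70 and < 73 → C-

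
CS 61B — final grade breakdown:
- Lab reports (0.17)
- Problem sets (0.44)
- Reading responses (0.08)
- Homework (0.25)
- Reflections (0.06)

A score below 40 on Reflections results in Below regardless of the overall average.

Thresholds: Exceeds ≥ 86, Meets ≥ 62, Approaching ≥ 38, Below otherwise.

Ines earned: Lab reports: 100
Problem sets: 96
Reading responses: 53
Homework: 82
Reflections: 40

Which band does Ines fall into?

Exceeds

Reflections score 40 ≥ 40: minimum met.
Weighted total:
  Lab reports 100 × 0.17 = 17
  Problem sets 96 × 0.44 = 42.24
  Reading responses 53 × 0.08 = 4.24
  Homework 82 × 0.25 = 20.5
  Reflections 40 × 0.06 = 2.4
Sum = 86.38
86.38 ≥ 86 → Exceeds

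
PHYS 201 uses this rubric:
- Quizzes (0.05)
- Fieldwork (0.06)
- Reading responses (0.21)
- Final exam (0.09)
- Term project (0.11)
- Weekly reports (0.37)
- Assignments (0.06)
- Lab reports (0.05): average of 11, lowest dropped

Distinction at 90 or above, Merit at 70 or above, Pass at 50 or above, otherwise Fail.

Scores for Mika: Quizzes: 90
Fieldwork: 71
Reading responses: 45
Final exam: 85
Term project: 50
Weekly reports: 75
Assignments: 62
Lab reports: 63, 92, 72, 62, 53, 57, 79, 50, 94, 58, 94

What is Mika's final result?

Lab reports: drop 50 → average of remaining 10 = 724/10 = 72.4
Weighted total:
  Quizzes 90 × 0.05 = 4.5
  Fieldwork 71 × 0.06 = 4.26
  Reading responses 45 × 0.21 = 9.45
  Final exam 85 × 0.09 = 7.65
  Term project 50 × 0.11 = 5.5
  Weekly reports 75 × 0.37 = 27.75
  Assignments 62 × 0.06 = 3.72
  Lab reports 72.4 × 0.05 = 3.62
Sum = 66.45
66.45 is ≥ 50 and < 70 → Pass

Pass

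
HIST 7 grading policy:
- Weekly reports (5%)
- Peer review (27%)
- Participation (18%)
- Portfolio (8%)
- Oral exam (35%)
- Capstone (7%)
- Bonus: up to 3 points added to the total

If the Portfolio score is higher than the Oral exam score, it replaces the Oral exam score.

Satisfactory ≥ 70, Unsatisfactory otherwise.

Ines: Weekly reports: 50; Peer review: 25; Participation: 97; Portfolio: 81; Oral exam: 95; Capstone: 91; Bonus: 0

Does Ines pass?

Satisfactory

Portfolio (81) ≤ Oral exam (95), so Oral exam stays at 95.
Weighted total:
  Weekly reports 50 × 0.05 = 2.5
  Peer review 25 × 0.27 = 6.75
  Participation 97 × 0.18 = 17.46
  Portfolio 81 × 0.08 = 6.48
  Oral exam 95 × 0.35 = 33.25
  Capstone 91 × 0.07 = 6.37
Sum = 72.81
Bonus: 72.81 + 0 = 72.81
72.81 ≥ 70 → Satisfactory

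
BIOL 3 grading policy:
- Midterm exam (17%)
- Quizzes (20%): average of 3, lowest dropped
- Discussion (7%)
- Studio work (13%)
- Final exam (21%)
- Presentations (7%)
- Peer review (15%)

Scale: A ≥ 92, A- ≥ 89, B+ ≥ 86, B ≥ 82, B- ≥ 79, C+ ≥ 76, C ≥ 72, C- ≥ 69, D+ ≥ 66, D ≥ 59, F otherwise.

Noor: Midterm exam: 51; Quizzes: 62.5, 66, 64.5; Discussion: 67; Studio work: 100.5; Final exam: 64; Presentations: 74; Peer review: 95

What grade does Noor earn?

C

Quizzes: drop 62.5 → average of remaining 2 = 130.5/2 = 65.25
Weighted total:
  Midterm exam 51 × 0.17 = 8.67
  Quizzes 65.25 × 0.2 = 13.05
  Discussion 67 × 0.07 = 4.69
  Studio work 100.5 × 0.13 = 13.065
  Final exam 64 × 0.21 = 13.44
  Presentations 74 × 0.07 = 5.18
  Peer review 95 × 0.15 = 14.25
Sum = 72.345
72.345 is ≥ 72 and < 76 → C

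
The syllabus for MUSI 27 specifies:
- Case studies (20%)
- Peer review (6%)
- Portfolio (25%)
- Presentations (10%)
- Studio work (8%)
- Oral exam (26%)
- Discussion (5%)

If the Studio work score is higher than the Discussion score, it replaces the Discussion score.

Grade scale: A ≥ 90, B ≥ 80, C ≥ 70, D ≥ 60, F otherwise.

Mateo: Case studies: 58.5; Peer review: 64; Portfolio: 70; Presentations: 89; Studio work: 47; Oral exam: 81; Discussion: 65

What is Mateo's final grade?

Studio work (47) ≤ Discussion (65), so Discussion stays at 65.
Weighted total:
  Case studies 58.5 × 0.2 = 11.7
  Peer review 64 × 0.06 = 3.84
  Portfolio 70 × 0.25 = 17.5
  Presentations 89 × 0.1 = 8.9
  Studio work 47 × 0.08 = 3.76
  Oral exam 81 × 0.26 = 21.06
  Discussion 65 × 0.05 = 3.25
Sum = 70.01
70.01 is ≥ 70 and < 80 → C

C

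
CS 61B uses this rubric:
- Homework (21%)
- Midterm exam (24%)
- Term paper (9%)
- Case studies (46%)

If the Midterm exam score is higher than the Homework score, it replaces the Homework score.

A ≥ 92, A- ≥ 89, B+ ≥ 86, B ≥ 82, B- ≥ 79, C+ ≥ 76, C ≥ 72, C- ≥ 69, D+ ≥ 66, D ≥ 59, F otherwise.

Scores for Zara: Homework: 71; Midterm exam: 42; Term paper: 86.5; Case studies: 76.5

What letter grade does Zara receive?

Midterm exam (42) ≤ Homework (71), so Homework stays at 71.
Weighted total:
  Homework 71 × 0.21 = 14.91
  Midterm exam 42 × 0.24 = 10.08
  Term paper 86.5 × 0.09 = 7.785
  Case studies 76.5 × 0.46 = 35.19
Sum = 67.965
67.965 is ≥ 66 and < 69 → D+

D+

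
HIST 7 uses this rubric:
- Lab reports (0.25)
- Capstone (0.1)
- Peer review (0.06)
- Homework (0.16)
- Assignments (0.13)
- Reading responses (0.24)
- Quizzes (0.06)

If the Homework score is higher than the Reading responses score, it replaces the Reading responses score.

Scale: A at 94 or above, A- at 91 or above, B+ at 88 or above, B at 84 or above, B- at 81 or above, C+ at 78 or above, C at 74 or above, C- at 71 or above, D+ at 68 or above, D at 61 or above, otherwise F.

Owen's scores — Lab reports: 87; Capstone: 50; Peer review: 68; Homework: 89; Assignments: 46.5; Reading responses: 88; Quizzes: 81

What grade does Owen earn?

C

Homework (89) > Reading responses (88), so Reading responses counts as 89.
Weighted total:
  Lab reports 87 × 0.25 = 21.75
  Capstone 50 × 0.1 = 5
  Peer review 68 × 0.06 = 4.08
  Homework 89 × 0.16 = 14.24
  Assignments 46.5 × 0.13 = 6.045
  Reading responses 89 × 0.24 = 21.36
  Quizzes 81 × 0.06 = 4.86
Sum = 77.335
77.335 is ≥ 74 and < 78 → C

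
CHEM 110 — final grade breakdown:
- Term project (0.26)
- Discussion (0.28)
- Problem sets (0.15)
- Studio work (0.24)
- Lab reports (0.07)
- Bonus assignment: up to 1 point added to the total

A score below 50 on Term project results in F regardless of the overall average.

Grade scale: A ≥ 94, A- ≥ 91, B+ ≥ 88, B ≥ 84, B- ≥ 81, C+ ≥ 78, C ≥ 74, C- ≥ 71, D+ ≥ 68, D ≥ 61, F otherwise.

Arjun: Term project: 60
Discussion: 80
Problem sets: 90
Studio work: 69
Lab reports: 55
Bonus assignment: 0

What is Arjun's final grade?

Term project score 60 ≥ 50: minimum met.
Weighted total:
  Term project 60 × 0.26 = 15.6
  Discussion 80 × 0.28 = 22.4
  Problem sets 90 × 0.15 = 13.5
  Studio work 69 × 0.24 = 16.56
  Lab reports 55 × 0.07 = 3.85
Sum = 71.91
Bonus assignment: 71.91 + 0 = 71.91
71.91 is ≥ 71 and < 74 → C-

C-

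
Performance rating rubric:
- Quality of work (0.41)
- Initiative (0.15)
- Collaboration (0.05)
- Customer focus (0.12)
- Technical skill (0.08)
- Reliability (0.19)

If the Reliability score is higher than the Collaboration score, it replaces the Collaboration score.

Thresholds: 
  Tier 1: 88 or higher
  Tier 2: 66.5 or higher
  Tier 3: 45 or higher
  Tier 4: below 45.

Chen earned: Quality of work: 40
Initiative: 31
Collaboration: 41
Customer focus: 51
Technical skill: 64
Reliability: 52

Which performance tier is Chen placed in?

Reliability (52) > Collaboration (41), so Collaboration counts as 52.
Weighted total:
  Quality of work 40 × 0.41 = 16.4
  Initiative 31 × 0.15 = 4.65
  Collaboration 52 × 0.05 = 2.6
  Customer focus 51 × 0.12 = 6.12
  Technical skill 64 × 0.08 = 5.12
  Reliability 52 × 0.19 = 9.88
Sum = 44.77
44.77 < 45 → Tier 4

Tier 4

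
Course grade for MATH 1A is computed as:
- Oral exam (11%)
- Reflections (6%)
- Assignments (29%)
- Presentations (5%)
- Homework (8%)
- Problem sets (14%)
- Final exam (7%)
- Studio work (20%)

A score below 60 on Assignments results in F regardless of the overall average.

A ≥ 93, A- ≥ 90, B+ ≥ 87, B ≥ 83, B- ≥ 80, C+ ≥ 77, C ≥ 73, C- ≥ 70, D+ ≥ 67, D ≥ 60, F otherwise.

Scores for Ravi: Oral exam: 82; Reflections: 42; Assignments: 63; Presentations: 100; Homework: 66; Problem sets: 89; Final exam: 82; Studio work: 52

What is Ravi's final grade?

D+

Assignments score 63 ≥ 60: minimum met.
Weighted total:
  Oral exam 82 × 0.11 = 9.02
  Reflections 42 × 0.06 = 2.52
  Assignments 63 × 0.29 = 18.27
  Presentations 100 × 0.05 = 5
  Homework 66 × 0.08 = 5.28
  Problem sets 89 × 0.14 = 12.46
  Final exam 82 × 0.07 = 5.74
  Studio work 52 × 0.2 = 10.4
Sum = 68.69
68.69 is ≥ 67 and < 70 → D+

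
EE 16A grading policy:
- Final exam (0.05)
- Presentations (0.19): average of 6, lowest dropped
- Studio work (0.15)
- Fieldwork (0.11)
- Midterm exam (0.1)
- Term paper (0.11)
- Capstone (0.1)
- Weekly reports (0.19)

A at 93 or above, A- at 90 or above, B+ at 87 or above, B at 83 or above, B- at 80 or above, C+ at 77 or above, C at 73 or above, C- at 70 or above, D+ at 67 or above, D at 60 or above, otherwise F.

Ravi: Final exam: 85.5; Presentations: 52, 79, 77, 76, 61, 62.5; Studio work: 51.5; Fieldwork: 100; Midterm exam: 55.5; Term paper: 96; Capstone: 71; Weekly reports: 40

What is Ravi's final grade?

D+

Presentations: drop 52 → average of remaining 5 = 355.5/5 = 71.1
Weighted total:
  Final exam 85.5 × 0.05 = 4.275
  Presentations 71.1 × 0.19 = 13.509
  Studio work 51.5 × 0.15 = 7.725
  Fieldwork 100 × 0.11 = 11
  Midterm exam 55.5 × 0.1 = 5.55
  Term paper 96 × 0.11 = 10.56
  Capstone 71 × 0.1 = 7.1
  Weekly reports 40 × 0.19 = 7.6
Sum = 67.319
67.319 is ≥ 67 and < 70 → D+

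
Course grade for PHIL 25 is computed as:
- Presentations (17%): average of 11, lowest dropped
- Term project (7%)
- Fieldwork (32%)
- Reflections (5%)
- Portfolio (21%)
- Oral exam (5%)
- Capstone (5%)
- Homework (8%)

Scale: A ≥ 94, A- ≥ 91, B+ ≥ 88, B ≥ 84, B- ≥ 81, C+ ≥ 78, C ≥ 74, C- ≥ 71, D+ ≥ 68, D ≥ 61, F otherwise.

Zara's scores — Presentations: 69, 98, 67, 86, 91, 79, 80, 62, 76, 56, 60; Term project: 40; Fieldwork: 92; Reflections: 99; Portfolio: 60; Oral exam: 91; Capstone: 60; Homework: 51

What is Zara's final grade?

Presentations: drop 56 → average of remaining 10 = 768/10 = 76.8
Weighted total:
  Presentations 76.8 × 0.17 = 13.056
  Term project 40 × 0.07 = 2.8
  Fieldwork 92 × 0.32 = 29.44
  Reflections 99 × 0.05 = 4.95
  Portfolio 60 × 0.21 = 12.6
  Oral exam 91 × 0.05 = 4.55
  Capstone 60 × 0.05 = 3
  Homework 51 × 0.08 = 4.08
Sum = 74.476
74.476 is ≥ 74 and < 78 → C

C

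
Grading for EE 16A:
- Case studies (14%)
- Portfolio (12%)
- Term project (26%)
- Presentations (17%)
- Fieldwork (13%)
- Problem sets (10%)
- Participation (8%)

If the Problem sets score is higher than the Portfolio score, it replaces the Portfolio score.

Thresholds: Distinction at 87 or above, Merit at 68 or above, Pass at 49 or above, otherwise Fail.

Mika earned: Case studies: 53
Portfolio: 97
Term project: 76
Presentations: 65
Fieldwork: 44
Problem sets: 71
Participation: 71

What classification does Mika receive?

Problem sets (71) ≤ Portfolio (97), so Portfolio stays at 97.
Weighted total:
  Case studies 53 × 0.14 = 7.42
  Portfolio 97 × 0.12 = 11.64
  Term project 76 × 0.26 = 19.76
  Presentations 65 × 0.17 = 11.05
  Fieldwork 44 × 0.13 = 5.72
  Problem sets 71 × 0.1 = 7.1
  Participation 71 × 0.08 = 5.68
Sum = 68.37
68.37 is ≥ 68 and < 87 → Merit

Merit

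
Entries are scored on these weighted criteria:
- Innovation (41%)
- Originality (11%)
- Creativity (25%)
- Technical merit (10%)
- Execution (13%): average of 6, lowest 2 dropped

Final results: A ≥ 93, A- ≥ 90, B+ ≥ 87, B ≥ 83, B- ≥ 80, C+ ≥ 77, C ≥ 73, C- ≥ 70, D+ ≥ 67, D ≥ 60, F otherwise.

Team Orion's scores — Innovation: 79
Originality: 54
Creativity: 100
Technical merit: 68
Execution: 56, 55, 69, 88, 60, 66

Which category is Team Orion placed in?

C+

Execution: drop 55, 56 → average of remaining 4 = 283/4 = 70.75
Weighted total:
  Innovation 79 × 0.41 = 32.39
  Originality 54 × 0.11 = 5.94
  Creativity 100 × 0.25 = 25
  Technical merit 68 × 0.1 = 6.8
  Execution 70.75 × 0.13 = 9.1975
Sum = 79.3275
79.3275 is ≥ 77 and < 80 → C+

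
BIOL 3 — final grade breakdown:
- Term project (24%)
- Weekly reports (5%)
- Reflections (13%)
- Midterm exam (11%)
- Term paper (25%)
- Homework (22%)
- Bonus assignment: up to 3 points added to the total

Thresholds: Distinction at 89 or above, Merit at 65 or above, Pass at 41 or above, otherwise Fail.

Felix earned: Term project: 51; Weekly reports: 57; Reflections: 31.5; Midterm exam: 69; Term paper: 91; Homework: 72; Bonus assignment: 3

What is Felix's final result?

Merit

Weighted total:
  Term project 51 × 0.24 = 12.24
  Weekly reports 57 × 0.05 = 2.85
  Reflections 31.5 × 0.13 = 4.095
  Midterm exam 69 × 0.11 = 7.59
  Term paper 91 × 0.25 = 22.75
  Homework 72 × 0.22 = 15.84
Sum = 65.365
Bonus assignment: 65.365 + 3 = 68.365
68.365 is ≥ 65 and < 89 → Merit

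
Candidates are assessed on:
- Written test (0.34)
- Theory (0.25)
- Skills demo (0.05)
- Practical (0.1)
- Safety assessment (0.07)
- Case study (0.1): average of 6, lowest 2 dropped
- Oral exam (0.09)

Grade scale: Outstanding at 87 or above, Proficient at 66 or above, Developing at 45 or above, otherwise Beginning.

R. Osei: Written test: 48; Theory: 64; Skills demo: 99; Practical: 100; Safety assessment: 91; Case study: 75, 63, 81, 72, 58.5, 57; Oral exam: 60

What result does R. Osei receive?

Proficient

Case study: drop 57, 58.5 → average of remaining 4 = 291/4 = 72.75
Weighted total:
  Written test 48 × 0.34 = 16.32
  Theory 64 × 0.25 = 16
  Skills demo 99 × 0.05 = 4.95
  Practical 100 × 0.1 = 10
  Safety assessment 91 × 0.07 = 6.37
  Case study 72.75 × 0.1 = 7.275
  Oral exam 60 × 0.09 = 5.4
Sum = 66.315
66.315 is ≥ 66 and < 87 → Proficient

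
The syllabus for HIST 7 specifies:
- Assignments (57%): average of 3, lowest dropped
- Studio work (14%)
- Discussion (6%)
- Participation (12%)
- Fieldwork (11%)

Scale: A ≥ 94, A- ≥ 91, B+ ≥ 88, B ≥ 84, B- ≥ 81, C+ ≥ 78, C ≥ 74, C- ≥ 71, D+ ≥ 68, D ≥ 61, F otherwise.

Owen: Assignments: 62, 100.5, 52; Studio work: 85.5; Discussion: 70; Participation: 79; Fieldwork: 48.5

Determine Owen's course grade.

C

Assignments: drop 52 → average of remaining 2 = 162.5/2 = 81.25
Weighted total:
  Assignments 81.25 × 0.57 = 46.3125
  Studio work 85.5 × 0.14 = 11.97
  Discussion 70 × 0.06 = 4.2
  Participation 79 × 0.12 = 9.48
  Fieldwork 48.5 × 0.11 = 5.335
Sum = 77.2975
77.2975 is ≥ 74 and < 78 → C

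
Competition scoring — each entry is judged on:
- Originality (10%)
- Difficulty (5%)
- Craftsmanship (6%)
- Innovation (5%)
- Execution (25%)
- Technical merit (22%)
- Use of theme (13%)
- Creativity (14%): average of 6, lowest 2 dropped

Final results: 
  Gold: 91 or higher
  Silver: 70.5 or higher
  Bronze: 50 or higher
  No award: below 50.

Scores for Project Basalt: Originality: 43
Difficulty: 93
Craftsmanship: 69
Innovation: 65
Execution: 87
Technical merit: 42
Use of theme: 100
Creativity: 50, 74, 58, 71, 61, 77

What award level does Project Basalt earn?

Creativity: drop 50, 58 → average of remaining 4 = 283/4 = 70.75
Weighted total:
  Originality 43 × 0.1 = 4.3
  Difficulty 93 × 0.05 = 4.65
  Craftsmanship 69 × 0.06 = 4.14
  Innovation 65 × 0.05 = 3.25
  Execution 87 × 0.25 = 21.75
  Technical merit 42 × 0.22 = 9.24
  Use of theme 100 × 0.13 = 13
  Creativity 70.75 × 0.14 = 9.905
Sum = 70.235
70.235 is ≥ 50 and < 70.5 → Bronze

Bronze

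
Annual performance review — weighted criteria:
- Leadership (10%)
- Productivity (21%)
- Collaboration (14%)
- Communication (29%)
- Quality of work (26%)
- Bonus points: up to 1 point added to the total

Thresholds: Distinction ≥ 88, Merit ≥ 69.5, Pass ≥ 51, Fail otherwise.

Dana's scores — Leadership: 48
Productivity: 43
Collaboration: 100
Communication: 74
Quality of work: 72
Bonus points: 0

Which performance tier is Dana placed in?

Weighted total:
  Leadership 48 × 0.1 = 4.8
  Productivity 43 × 0.21 = 9.03
  Collaboration 100 × 0.14 = 14
  Communication 74 × 0.29 = 21.46
  Quality of work 72 × 0.26 = 18.72
Sum = 68.01
Bonus points: 68.01 + 0 = 68.01
68.01 is ≥ 51 and < 69.5 → Pass

Pass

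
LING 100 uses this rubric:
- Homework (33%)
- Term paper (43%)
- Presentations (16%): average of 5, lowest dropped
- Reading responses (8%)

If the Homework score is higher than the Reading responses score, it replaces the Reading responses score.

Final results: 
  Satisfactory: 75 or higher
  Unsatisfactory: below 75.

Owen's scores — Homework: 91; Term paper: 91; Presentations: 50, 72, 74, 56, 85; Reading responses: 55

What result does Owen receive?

Satisfactory

Presentations: drop 50 → average of remaining 4 = 287/4 = 71.75
Homework (91) > Reading responses (55), so Reading responses counts as 91.
Weighted total:
  Homework 91 × 0.33 = 30.03
  Term paper 91 × 0.43 = 39.13
  Presentations 71.75 × 0.16 = 11.48
  Reading responses 91 × 0.08 = 7.28
Sum = 87.92
87.92 ≥ 75 → Satisfactory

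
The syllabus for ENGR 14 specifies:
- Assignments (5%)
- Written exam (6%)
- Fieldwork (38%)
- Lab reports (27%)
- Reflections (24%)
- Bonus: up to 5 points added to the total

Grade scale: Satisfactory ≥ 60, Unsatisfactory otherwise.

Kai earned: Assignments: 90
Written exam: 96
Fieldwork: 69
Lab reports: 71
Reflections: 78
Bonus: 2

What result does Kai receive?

Satisfactory

Weighted total:
  Assignments 90 × 0.05 = 4.5
  Written exam 96 × 0.06 = 5.76
  Fieldwork 69 × 0.38 = 26.22
  Lab reports 71 × 0.27 = 19.17
  Reflections 78 × 0.24 = 18.72
Sum = 74.37
Bonus: 74.37 + 2 = 76.37
76.37 ≥ 60 → Satisfactory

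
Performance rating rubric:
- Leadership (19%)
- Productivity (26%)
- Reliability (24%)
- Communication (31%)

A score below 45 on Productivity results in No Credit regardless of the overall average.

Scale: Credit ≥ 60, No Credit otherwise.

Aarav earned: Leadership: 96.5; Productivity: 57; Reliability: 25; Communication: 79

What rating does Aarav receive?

Credit

Productivity score 57 ≥ 45: minimum met.
Weighted total:
  Leadership 96.5 × 0.19 = 18.335
  Productivity 57 × 0.26 = 14.82
  Reliability 25 × 0.24 = 6
  Communication 79 × 0.31 = 24.49
Sum = 63.645
63.645 ≥ 60 → Credit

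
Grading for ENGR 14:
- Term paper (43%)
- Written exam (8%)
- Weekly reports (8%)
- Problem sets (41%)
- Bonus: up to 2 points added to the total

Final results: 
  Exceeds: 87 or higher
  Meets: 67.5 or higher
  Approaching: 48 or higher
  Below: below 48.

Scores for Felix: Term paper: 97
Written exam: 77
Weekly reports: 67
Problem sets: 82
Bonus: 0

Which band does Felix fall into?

Meets

Weighted total:
  Term paper 97 × 0.43 = 41.71
  Written exam 77 × 0.08 = 6.16
  Weekly reports 67 × 0.08 = 5.36
  Problem sets 82 × 0.41 = 33.62
Sum = 86.85
Bonus: 86.85 + 0 = 86.85
86.85 is ≥ 67.5 and < 87 → Meets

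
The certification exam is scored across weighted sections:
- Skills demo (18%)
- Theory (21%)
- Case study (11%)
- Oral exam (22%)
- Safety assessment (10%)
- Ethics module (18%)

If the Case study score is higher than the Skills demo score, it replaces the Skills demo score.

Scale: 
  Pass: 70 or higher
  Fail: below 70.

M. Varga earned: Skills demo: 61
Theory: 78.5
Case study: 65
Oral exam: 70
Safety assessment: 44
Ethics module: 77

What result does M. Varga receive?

Fail

Case study (65) > Skills demo (61), so Skills demo counts as 65.
Weighted total:
  Skills demo 65 × 0.18 = 11.7
  Theory 78.5 × 0.21 = 16.485
  Case study 65 × 0.11 = 7.15
  Oral exam 70 × 0.22 = 15.4
  Safety assessment 44 × 0.1 = 4.4
  Ethics module 77 × 0.18 = 13.86
Sum = 68.995
68.995 < 70 → Fail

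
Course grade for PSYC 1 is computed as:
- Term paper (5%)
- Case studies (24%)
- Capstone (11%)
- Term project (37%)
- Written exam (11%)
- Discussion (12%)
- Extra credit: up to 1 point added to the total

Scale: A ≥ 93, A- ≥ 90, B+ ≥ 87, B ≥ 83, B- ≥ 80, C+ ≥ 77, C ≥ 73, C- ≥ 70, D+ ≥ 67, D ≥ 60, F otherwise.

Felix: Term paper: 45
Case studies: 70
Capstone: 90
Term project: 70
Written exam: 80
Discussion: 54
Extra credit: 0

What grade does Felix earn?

C-

Weighted total:
  Term paper 45 × 0.05 = 2.25
  Case studies 70 × 0.24 = 16.8
  Capstone 90 × 0.11 = 9.9
  Term project 70 × 0.37 = 25.9
  Written exam 80 × 0.11 = 8.8
  Discussion 54 × 0.12 = 6.48
Sum = 70.13
Extra credit: 70.13 + 0 = 70.13
70.13 is ≥ 70 and < 73 → C-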